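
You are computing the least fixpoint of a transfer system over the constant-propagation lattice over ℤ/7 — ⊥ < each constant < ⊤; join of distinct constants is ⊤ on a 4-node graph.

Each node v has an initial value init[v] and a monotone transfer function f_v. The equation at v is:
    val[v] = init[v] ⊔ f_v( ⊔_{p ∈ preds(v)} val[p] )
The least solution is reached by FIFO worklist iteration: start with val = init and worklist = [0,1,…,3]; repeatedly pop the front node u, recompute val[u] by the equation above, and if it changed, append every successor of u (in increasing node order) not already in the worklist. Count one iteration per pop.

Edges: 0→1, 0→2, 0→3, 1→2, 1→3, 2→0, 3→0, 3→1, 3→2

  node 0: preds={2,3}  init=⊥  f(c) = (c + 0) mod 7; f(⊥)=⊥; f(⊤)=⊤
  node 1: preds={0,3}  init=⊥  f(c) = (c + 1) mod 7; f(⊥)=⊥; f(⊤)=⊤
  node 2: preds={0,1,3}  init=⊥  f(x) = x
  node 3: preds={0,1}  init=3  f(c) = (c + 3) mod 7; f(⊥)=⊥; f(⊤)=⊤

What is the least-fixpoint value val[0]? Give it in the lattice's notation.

Trace (8 dequeues):
  [1] u=0 | in 3 | out 3 | prev ⊥ | push {}
  [2] u=1 | in 3 | out 4 | prev ⊥ | push {}
  [3] u=2 | in ⊤ | out ⊤ | prev ⊥ | push {0}
  [4] u=3 | in ⊤ | out ⊤ | prev 3 | push {1,2}
  [5] u=0 | in ⊤ | out ⊤ | prev 3 | push {3}
  [6] u=1 | in ⊤ | out ⊤ | prev 4 | push {}
  [7] u=2 | in ⊤ | out ⊤ | ==
  [8] u=3 | in ⊤ | out ⊤ | ==

Converged values:
  [0] ⊤
  [1] ⊤
  [2] ⊤
  [3] ⊤

⊤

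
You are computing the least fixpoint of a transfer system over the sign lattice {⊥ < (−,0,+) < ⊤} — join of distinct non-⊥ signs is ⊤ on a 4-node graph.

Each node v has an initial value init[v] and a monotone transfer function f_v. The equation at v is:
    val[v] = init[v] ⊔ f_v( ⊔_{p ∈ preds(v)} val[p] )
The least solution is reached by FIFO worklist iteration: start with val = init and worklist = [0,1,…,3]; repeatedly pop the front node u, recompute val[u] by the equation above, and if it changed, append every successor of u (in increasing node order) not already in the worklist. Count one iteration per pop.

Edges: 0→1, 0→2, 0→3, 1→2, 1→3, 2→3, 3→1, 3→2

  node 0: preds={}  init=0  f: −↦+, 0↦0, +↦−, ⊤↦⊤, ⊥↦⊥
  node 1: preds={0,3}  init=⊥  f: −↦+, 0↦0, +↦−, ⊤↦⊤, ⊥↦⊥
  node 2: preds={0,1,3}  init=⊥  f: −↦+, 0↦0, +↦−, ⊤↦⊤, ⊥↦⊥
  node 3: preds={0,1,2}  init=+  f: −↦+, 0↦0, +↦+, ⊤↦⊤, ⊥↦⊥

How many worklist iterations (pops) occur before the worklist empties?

6

Trace (6 dequeues):
  [1] u=0 | in ⊥ | out 0 | ==
  [2] u=1 | in ⊤ | out ⊤ | prev ⊥ | push {}
  [3] u=2 | in ⊤ | out ⊤ | prev ⊥ | push {}
  [4] u=3 | in ⊤ | out ⊤ | prev + | push {1,2}
  [5] u=1 | in ⊤ | out ⊤ | ==
  [6] u=2 | in ⊤ | out ⊤ | ==

Converged values:
  [0] 0
  [1] ⊤
  [2] ⊤
  [3] ⊤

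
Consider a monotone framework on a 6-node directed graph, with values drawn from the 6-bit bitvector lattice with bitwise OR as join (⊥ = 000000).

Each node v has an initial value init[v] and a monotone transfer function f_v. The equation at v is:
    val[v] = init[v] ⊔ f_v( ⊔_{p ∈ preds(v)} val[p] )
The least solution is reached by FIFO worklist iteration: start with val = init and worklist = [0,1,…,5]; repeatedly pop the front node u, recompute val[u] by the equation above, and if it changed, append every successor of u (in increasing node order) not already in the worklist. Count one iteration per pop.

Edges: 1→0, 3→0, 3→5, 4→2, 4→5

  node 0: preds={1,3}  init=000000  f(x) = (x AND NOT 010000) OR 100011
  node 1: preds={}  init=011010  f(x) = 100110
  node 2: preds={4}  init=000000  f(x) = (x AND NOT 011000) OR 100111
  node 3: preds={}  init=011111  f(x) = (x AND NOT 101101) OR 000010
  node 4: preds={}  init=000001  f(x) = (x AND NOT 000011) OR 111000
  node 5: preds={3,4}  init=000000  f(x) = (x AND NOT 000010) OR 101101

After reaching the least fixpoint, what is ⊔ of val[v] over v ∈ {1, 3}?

Worklist (8 pops):
  #1 pop 0: in=011111 → 101111 (was 000000); enqueue []
  #2 pop 1: in=000000 → 111110 (was 011010); enqueue [0]
  #3 pop 2: in=000001 → 100111 (was 000000); enqueue []
  #4 pop 3: in=000000 → 011111 (no change)
  #5 pop 4: in=000000 → 111001 (was 000001); enqueue [2]
  #6 pop 5: in=111111 → 111101 (was 000000); enqueue []
  #7 pop 0: in=111111 → 101111 (no change)
  #8 pop 2: in=111001 → 100111 (no change)

Fixpoint:
  val[0] = 101111
  val[1] = 111110
  val[2] = 100111
  val[3] = 011111
  val[4] = 111001
  val[5] = 111101

111111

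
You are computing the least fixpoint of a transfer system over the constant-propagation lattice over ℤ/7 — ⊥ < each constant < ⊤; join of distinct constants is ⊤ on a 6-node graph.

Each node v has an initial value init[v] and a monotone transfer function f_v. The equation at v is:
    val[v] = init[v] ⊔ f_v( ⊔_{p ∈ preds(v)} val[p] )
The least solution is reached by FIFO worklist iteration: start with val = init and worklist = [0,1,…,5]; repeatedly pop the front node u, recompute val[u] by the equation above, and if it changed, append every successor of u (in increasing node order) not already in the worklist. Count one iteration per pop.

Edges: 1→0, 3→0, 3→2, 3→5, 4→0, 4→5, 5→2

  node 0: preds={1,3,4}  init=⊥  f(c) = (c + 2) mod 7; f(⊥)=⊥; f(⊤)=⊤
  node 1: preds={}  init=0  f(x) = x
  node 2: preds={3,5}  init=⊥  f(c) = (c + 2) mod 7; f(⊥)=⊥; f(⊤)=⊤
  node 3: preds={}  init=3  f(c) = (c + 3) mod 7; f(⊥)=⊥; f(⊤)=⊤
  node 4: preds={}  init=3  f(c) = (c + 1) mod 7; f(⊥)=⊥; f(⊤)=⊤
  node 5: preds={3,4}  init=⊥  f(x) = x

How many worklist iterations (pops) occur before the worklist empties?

7

Worklist (7 pops):
  #1 pop 0: in=⊤ → ⊤ (was ⊥); enqueue []
  #2 pop 1: in=⊥ → 0 (no change)
  #3 pop 2: in=3 → 5 (was ⊥); enqueue []
  #4 pop 3: in=⊥ → 3 (no change)
  #5 pop 4: in=⊥ → 3 (no change)
  #6 pop 5: in=3 → 3 (was ⊥); enqueue [2]
  #7 pop 2: in=3 → 5 (no change)

Fixpoint:
  val[0] = ⊤
  val[1] = 0
  val[2] = 5
  val[3] = 3
  val[4] = 3
  val[5] = 3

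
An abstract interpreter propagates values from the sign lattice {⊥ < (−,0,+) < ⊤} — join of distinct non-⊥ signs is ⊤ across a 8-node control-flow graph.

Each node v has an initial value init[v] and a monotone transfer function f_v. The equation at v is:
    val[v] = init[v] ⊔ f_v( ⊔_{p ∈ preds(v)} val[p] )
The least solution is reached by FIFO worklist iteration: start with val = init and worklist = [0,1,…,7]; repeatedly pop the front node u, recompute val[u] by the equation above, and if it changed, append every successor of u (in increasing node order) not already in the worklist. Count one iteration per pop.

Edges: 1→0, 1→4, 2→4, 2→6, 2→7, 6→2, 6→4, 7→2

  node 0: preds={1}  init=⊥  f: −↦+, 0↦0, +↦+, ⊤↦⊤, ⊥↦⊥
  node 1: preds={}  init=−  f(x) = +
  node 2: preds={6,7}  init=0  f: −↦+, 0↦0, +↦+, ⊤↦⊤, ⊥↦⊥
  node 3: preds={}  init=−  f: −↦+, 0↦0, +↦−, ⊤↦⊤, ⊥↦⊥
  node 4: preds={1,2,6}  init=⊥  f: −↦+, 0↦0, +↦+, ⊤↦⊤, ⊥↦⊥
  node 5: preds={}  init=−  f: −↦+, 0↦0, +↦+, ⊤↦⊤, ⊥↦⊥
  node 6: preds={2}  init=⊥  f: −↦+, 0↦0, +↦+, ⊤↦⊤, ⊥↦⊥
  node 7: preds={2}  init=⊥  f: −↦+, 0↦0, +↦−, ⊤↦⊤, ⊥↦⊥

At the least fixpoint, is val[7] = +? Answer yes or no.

Worklist (11 pops):
  #1 pop 0: in=− → + (was ⊥); enqueue []
  #2 pop 1: in=⊥ → ⊤ (was −); enqueue [0]
  #3 pop 2: in=⊥ → 0 (no change)
  #4 pop 3: in=⊥ → − (no change)
  #5 pop 4: in=⊤ → ⊤ (was ⊥); enqueue []
  #6 pop 5: in=⊥ → − (no change)
  #7 pop 6: in=0 → 0 (was ⊥); enqueue [2,4]
  #8 pop 7: in=0 → 0 (was ⊥); enqueue []
  #9 pop 0: in=⊤ → ⊤ (was +); enqueue []
  #10 pop 2: in=0 → 0 (no change)
  #11 pop 4: in=⊤ → ⊤ (no change)

Fixpoint:
  val[0] = ⊤
  val[1] = ⊤
  val[2] = 0
  val[3] = −
  val[4] = ⊤
  val[5] = −
  val[6] = 0
  val[7] = 0

no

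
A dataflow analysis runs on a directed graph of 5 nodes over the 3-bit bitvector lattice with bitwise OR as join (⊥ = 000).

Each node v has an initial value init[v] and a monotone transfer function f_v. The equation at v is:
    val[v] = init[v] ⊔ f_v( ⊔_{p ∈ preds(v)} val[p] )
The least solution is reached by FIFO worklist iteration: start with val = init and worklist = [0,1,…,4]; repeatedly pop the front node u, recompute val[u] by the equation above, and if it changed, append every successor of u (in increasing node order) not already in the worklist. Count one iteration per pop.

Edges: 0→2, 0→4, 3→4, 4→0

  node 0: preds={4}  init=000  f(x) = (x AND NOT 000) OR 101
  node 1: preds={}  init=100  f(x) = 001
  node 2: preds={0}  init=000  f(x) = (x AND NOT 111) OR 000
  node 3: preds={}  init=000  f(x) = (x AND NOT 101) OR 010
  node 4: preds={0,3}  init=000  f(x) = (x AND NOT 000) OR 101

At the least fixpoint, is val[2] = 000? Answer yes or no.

Trace (8 dequeues):
  [1] u=0 | in 000 | out 101 | prev 000 | push {}
  [2] u=1 | in 000 | out 101 | prev 100 | push {}
  [3] u=2 | in 101 | out 000 | ==
  [4] u=3 | in 000 | out 010 | prev 000 | push {}
  [5] u=4 | in 111 | out 111 | prev 000 | push {0}
  [6] u=0 | in 111 | out 111 | prev 101 | push {2,4}
  [7] u=2 | in 111 | out 000 | ==
  [8] u=4 | in 111 | out 111 | ==

Converged values:
  [0] 111
  [1] 101
  [2] 000
  [3] 010
  [4] 111

yes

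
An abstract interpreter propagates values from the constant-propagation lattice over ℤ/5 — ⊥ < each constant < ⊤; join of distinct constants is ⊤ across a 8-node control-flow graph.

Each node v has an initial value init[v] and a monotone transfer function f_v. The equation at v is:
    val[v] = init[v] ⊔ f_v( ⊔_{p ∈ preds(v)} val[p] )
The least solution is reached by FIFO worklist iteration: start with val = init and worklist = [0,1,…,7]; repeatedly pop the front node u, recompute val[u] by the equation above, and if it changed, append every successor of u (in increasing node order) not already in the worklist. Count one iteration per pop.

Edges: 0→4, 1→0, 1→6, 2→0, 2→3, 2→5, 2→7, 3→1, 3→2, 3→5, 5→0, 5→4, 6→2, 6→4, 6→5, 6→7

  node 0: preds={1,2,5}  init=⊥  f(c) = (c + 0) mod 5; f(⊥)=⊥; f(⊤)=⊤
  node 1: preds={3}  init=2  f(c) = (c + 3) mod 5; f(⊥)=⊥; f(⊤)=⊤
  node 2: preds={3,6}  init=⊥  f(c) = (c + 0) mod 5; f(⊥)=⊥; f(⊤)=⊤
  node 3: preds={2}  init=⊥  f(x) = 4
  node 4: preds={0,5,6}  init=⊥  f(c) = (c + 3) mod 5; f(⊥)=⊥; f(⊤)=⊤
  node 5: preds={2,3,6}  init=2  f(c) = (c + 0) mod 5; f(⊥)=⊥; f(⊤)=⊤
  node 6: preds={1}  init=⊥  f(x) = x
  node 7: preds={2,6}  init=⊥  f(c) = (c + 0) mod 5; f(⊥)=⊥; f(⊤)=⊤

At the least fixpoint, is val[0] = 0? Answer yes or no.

no

Iteration log — 15 steps:
  step 1. node 0  ⊔preds=2  new=2  old=⊥  +wl: 
  step 2. node 1  ⊔preds=⊥  new=2  stable
  step 3. node 2  ⊔preds=⊥  new=⊥  stable
  step 4. node 3  ⊔preds=⊥  new=4  old=⊥  +wl: 1,2
  step 5. node 4  ⊔preds=2  new=0  old=⊥  +wl: 
  step 6. node 5  ⊔preds=4  new=⊤  old=2  +wl: 0,4
  step 7. node 6  ⊔preds=2  new=2  old=⊥  +wl: 5
  step 8. node 7  ⊔preds=2  new=2  old=⊥  +wl: 
  step 9. node 1  ⊔preds=4  new=2  stable
  step 10. node 2  ⊔preds=⊤  new=⊤  old=⊥  +wl: 3,7
  step 11. node 0  ⊔preds=⊤  new=⊤  old=2  +wl: 
  step 12. node 4  ⊔preds=⊤  new=⊤  old=0  +wl: 
  step 13. node 5  ⊔preds=⊤  new=⊤  stable
  step 14. node 3  ⊔preds=⊤  new=4  stable
  step 15. node 7  ⊔preds=⊤  new=⊤  old=2  +wl: 

Least fixpoint reached:
  node 0: ⊤
  node 1: 2
  node 2: ⊤
  node 3: 4
  node 4: ⊤
  node 5: ⊤
  node 6: 2
  node 7: ⊤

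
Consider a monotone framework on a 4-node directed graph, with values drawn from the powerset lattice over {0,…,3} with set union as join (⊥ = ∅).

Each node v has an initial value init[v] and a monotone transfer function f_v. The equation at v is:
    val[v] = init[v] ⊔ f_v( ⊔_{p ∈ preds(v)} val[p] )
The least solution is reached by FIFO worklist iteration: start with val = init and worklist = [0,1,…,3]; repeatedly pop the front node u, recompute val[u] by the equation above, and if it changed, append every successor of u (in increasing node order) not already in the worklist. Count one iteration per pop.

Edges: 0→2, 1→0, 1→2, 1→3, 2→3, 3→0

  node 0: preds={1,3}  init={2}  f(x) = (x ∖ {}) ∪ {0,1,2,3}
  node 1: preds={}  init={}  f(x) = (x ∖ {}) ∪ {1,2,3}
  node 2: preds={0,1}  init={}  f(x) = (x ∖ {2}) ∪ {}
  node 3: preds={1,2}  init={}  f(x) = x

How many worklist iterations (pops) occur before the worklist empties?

5

Iteration log — 5 steps:
  step 1. node 0  ⊔preds={}  new={0,1,2,3}  old={2}  +wl: 
  step 2. node 1  ⊔preds={}  new={1,2,3}  old={}  +wl: 0
  step 3. node 2  ⊔preds={0,1,2,3}  new={0,1,3}  old={}  +wl: 
  step 4. node 3  ⊔preds={0,1,2,3}  new={0,1,2,3}  old={}  +wl: 
  step 5. node 0  ⊔preds={0,1,2,3}  new={0,1,2,3}  stable

Least fixpoint reached:
  node 0: {0,1,2,3}
  node 1: {1,2,3}
  node 2: {0,1,3}
  node 3: {0,1,2,3}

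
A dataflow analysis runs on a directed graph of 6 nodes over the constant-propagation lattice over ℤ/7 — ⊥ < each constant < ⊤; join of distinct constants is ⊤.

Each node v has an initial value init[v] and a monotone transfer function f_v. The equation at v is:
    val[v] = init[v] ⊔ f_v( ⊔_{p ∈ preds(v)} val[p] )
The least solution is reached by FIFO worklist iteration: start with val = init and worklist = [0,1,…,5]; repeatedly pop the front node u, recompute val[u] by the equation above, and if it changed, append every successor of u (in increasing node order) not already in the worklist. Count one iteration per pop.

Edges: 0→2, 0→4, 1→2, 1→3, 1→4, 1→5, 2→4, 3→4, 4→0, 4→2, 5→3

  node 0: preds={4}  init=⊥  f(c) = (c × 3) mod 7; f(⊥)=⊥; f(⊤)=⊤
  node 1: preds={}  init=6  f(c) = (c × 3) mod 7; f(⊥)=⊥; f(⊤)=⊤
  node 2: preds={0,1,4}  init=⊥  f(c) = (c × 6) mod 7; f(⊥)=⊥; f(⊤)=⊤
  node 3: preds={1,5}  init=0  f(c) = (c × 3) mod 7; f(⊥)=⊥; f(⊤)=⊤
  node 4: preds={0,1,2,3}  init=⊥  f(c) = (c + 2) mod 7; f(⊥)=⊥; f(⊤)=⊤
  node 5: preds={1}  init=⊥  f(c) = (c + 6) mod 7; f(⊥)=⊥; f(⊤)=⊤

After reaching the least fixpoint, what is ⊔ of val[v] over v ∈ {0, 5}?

Trace (10 dequeues):
  [1] u=0 | in ⊥ | out ⊥ | ==
  [2] u=1 | in ⊥ | out 6 | ==
  [3] u=2 | in 6 | out 1 | prev ⊥ | push {}
  [4] u=3 | in 6 | out ⊤ | prev 0 | push {}
  [5] u=4 | in ⊤ | out ⊤ | prev ⊥ | push {0,2}
  [6] u=5 | in 6 | out 5 | prev ⊥ | push {3}
  [7] u=0 | in ⊤ | out ⊤ | prev ⊥ | push {4}
  [8] u=2 | in ⊤ | out ⊤ | prev 1 | push {}
  [9] u=3 | in ⊤ | out ⊤ | ==
  [10] u=4 | in ⊤ | out ⊤ | ==

Converged values:
  [0] ⊤
  [1] 6
  [2] ⊤
  [3] ⊤
  [4] ⊤
  [5] 5

⊤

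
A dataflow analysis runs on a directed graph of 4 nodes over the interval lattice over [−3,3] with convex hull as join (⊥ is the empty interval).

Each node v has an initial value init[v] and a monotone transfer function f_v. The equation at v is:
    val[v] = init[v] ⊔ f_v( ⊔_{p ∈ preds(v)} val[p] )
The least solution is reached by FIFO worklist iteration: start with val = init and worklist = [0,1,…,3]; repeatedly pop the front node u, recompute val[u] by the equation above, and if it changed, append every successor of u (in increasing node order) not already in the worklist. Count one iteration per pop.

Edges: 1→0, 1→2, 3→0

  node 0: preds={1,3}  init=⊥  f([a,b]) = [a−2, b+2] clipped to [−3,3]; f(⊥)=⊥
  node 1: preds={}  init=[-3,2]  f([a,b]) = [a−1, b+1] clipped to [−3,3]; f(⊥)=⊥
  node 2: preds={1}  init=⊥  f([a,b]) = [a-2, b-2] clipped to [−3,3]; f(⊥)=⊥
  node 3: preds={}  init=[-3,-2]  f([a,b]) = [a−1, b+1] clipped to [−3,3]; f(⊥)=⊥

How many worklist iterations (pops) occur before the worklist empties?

Worklist (4 pops):
  #1 pop 0: in=[-3,2] → [-3,3] (was ⊥); enqueue []
  #2 pop 1: in=⊥ → [-3,2] (no change)
  #3 pop 2: in=[-3,2] → [-3,0] (was ⊥); enqueue []
  #4 pop 3: in=⊥ → [-3,-2] (no change)

Fixpoint:
  val[0] = [-3,3]
  val[1] = [-3,2]
  val[2] = [-3,0]
  val[3] = [-3,-2]

4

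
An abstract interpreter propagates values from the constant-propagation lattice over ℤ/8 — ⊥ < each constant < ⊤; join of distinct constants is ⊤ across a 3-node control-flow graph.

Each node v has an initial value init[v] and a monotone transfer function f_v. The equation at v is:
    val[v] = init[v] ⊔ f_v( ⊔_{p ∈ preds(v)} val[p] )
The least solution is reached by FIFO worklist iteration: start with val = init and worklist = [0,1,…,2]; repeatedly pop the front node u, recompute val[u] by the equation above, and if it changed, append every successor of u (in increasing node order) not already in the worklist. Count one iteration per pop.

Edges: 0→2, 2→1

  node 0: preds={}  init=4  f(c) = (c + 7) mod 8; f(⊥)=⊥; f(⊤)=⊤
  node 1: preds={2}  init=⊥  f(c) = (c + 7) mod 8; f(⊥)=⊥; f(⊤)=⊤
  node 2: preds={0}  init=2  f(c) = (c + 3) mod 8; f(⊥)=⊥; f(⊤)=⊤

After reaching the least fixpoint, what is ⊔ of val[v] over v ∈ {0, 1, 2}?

Worklist (4 pops):
  #1 pop 0: in=⊥ → 4 (no change)
  #2 pop 1: in=2 → 1 (was ⊥); enqueue []
  #3 pop 2: in=4 → ⊤ (was 2); enqueue [1]
  #4 pop 1: in=⊤ → ⊤ (was 1); enqueue []

Fixpoint:
  val[0] = 4
  val[1] = ⊤
  val[2] = ⊤

⊤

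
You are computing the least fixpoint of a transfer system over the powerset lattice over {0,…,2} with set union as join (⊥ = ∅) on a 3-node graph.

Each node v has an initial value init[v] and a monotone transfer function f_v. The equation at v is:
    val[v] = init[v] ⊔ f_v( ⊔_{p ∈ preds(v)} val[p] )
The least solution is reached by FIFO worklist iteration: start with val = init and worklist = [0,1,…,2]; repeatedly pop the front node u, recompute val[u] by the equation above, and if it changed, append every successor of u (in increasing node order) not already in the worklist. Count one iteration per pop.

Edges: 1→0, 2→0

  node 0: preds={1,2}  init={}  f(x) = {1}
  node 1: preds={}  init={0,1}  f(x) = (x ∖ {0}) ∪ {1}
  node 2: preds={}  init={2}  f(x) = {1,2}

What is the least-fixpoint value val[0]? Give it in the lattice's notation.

{1}

Trace (4 dequeues):
  [1] u=0 | in {0,1,2} | out {1} | prev {} | push {}
  [2] u=1 | in {} | out {0,1} | ==
  [3] u=2 | in {} | out {1,2} | prev {2} | push {0}
  [4] u=0 | in {0,1,2} | out {1} | ==

Converged values:
  [0] {1}
  [1] {0,1}
  [2] {1,2}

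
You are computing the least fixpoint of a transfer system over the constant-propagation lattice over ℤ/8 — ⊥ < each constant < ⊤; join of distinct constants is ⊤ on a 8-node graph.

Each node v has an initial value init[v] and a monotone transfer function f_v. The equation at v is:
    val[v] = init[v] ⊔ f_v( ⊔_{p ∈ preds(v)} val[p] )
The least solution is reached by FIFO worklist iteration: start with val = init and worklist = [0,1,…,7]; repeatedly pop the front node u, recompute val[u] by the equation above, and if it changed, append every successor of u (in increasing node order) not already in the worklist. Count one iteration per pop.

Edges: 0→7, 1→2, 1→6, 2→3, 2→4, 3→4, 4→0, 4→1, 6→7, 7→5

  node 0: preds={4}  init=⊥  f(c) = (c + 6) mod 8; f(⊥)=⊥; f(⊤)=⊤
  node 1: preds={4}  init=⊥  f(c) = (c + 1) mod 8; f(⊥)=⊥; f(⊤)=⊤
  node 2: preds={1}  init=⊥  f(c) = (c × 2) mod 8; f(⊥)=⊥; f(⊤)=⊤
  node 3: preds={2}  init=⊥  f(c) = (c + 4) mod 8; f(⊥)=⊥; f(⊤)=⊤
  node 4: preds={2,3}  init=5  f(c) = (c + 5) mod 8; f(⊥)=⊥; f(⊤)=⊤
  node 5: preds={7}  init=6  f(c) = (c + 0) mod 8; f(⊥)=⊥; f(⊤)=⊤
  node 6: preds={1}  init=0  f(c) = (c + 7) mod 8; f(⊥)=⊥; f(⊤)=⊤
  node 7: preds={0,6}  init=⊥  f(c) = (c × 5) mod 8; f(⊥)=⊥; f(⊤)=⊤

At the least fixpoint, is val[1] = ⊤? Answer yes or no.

Iteration log — 16 steps:
  step 1. node 0  ⊔preds=5  new=3  old=⊥  +wl: 
  step 2. node 1  ⊔preds=5  new=6  old=⊥  +wl: 
  step 3. node 2  ⊔preds=6  new=4  old=⊥  +wl: 
  step 4. node 3  ⊔preds=4  new=0  old=⊥  +wl: 
  step 5. node 4  ⊔preds=⊤  new=⊤  old=5  +wl: 0,1
  step 6. node 5  ⊔preds=⊥  new=6  stable
  step 7. node 6  ⊔preds=6  new=⊤  old=0  +wl: 
  step 8. node 7  ⊔preds=⊤  new=⊤  old=⊥  +wl: 5
  step 9. node 0  ⊔preds=⊤  new=⊤  old=3  +wl: 7
  step 10. node 1  ⊔preds=⊤  new=⊤  old=6  +wl: 2,6
  step 11. node 5  ⊔preds=⊤  new=⊤  old=6  +wl: 
  step 12. node 7  ⊔preds=⊤  new=⊤  stable
  step 13. node 2  ⊔preds=⊤  new=⊤  old=4  +wl: 3,4
  step 14. node 6  ⊔preds=⊤  new=⊤  stable
  step 15. node 3  ⊔preds=⊤  new=⊤  old=0  +wl: 
  step 16. node 4  ⊔preds=⊤  new=⊤  stable

Least fixpoint reached:
  node 0: ⊤
  node 1: ⊤
  node 2: ⊤
  node 3: ⊤
  node 4: ⊤
  node 5: ⊤
  node 6: ⊤
  node 7: ⊤

yes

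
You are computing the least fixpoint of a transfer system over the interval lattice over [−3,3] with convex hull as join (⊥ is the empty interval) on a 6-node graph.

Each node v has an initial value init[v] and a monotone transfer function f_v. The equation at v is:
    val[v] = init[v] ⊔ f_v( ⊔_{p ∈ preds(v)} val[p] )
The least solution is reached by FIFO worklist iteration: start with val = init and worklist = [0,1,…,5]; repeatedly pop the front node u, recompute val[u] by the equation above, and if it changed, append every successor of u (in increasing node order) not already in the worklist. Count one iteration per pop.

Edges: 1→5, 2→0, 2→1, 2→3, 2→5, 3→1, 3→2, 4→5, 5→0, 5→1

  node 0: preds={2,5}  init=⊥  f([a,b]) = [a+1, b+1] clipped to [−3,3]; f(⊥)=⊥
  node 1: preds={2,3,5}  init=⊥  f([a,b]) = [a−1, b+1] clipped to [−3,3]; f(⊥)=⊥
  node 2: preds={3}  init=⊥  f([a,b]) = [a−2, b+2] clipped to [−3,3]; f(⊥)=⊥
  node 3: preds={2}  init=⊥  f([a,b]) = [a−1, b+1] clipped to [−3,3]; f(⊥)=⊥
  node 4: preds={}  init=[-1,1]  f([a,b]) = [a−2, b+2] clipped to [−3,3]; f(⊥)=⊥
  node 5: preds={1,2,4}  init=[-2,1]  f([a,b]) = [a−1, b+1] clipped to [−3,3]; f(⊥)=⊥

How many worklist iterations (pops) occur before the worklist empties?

Iteration log — 9 steps:
  step 1. node 0  ⊔preds=[-2,1]  new=[-1,2]  old=⊥  +wl: 
  step 2. node 1  ⊔preds=[-2,1]  new=[-3,2]  old=⊥  +wl: 
  step 3. node 2  ⊔preds=⊥  new=⊥  stable
  step 4. node 3  ⊔preds=⊥  new=⊥  stable
  step 5. node 4  ⊔preds=⊥  new=[-1,1]  stable
  step 6. node 5  ⊔preds=[-3,2]  new=[-3,3]  old=[-2,1]  +wl: 0,1
  step 7. node 0  ⊔preds=[-3,3]  new=[-2,3]  old=[-1,2]  +wl: 
  step 8. node 1  ⊔preds=[-3,3]  new=[-3,3]  old=[-3,2]  +wl: 5
  step 9. node 5  ⊔preds=[-3,3]  new=[-3,3]  stable

Least fixpoint reached:
  node 0: [-2,3]
  node 1: [-3,3]
  node 2: ⊥
  node 3: ⊥
  node 4: [-1,1]
  node 5: [-3,3]

9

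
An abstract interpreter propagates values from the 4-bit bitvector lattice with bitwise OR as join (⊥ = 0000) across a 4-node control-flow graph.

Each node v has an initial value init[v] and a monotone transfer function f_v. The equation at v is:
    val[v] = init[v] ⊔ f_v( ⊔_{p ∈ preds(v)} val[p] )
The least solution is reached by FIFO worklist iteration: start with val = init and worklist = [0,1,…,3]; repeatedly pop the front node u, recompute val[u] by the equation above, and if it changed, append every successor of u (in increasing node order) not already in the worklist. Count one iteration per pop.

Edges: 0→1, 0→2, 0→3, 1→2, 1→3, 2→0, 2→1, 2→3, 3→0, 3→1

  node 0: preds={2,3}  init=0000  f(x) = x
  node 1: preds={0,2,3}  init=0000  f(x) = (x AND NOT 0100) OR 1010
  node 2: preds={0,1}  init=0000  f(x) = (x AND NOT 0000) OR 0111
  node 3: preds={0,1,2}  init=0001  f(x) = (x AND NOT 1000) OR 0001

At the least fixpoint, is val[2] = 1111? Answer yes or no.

Worklist (8 pops):
  #1 pop 0: in=0001 → 0001 (was 0000); enqueue []
  #2 pop 1: in=0001 → 1011 (was 0000); enqueue []
  #3 pop 2: in=1011 → 1111 (was 0000); enqueue [0,1]
  #4 pop 3: in=1111 → 0111 (was 0001); enqueue []
  #5 pop 0: in=1111 → 1111 (was 0001); enqueue [2,3]
  #6 pop 1: in=1111 → 1011 (no change)
  #7 pop 2: in=1111 → 1111 (no change)
  #8 pop 3: in=1111 → 0111 (no change)

Fixpoint:
  val[0] = 1111
  val[1] = 1011
  val[2] = 1111
  val[3] = 0111

yes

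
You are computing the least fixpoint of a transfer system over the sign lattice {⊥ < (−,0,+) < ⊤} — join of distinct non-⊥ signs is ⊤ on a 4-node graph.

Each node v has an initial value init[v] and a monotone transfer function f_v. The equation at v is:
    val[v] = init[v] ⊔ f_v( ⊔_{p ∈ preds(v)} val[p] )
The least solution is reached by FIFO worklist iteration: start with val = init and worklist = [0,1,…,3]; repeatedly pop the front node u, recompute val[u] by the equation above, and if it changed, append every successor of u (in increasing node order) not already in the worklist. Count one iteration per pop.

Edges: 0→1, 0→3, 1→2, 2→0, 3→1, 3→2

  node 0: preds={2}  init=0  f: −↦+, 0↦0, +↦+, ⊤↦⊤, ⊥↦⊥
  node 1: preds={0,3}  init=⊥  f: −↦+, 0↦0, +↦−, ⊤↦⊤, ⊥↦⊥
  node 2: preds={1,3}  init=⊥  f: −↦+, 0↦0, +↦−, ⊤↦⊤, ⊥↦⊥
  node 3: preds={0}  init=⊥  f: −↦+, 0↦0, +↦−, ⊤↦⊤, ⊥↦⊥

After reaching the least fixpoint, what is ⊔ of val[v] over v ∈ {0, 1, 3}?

Iteration log — 7 steps:
  step 1. node 0  ⊔preds=⊥  new=0  stable
  step 2. node 1  ⊔preds=0  new=0  old=⊥  +wl: 
  step 3. node 2  ⊔preds=0  new=0  old=⊥  +wl: 0
  step 4. node 3  ⊔preds=0  new=0  old=⊥  +wl: 1,2
  step 5. node 0  ⊔preds=0  new=0  stable
  step 6. node 1  ⊔preds=0  new=0  stable
  step 7. node 2  ⊔preds=0  new=0  stable

Least fixpoint reached:
  node 0: 0
  node 1: 0
  node 2: 0
  node 3: 0

0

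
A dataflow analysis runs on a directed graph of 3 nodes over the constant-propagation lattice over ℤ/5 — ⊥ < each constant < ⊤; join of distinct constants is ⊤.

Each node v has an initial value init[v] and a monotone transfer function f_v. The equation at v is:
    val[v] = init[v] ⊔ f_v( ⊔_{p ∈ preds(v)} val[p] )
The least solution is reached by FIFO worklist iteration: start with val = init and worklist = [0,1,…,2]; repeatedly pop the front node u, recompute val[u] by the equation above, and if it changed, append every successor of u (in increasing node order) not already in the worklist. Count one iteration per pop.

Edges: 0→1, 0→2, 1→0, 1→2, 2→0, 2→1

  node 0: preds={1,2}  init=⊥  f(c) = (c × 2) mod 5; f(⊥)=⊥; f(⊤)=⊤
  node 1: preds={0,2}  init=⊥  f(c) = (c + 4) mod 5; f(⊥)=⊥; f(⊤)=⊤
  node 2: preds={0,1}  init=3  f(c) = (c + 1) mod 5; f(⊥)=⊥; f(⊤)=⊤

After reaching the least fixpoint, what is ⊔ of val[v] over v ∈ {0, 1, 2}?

⊤

Worklist (6 pops):
  #1 pop 0: in=3 → 1 (was ⊥); enqueue []
  #2 pop 1: in=⊤ → ⊤ (was ⊥); enqueue [0]
  #3 pop 2: in=⊤ → ⊤ (was 3); enqueue [1]
  #4 pop 0: in=⊤ → ⊤ (was 1); enqueue [2]
  #5 pop 1: in=⊤ → ⊤ (no change)
  #6 pop 2: in=⊤ → ⊤ (no change)

Fixpoint:
  val[0] = ⊤
  val[1] = ⊤
  val[2] = ⊤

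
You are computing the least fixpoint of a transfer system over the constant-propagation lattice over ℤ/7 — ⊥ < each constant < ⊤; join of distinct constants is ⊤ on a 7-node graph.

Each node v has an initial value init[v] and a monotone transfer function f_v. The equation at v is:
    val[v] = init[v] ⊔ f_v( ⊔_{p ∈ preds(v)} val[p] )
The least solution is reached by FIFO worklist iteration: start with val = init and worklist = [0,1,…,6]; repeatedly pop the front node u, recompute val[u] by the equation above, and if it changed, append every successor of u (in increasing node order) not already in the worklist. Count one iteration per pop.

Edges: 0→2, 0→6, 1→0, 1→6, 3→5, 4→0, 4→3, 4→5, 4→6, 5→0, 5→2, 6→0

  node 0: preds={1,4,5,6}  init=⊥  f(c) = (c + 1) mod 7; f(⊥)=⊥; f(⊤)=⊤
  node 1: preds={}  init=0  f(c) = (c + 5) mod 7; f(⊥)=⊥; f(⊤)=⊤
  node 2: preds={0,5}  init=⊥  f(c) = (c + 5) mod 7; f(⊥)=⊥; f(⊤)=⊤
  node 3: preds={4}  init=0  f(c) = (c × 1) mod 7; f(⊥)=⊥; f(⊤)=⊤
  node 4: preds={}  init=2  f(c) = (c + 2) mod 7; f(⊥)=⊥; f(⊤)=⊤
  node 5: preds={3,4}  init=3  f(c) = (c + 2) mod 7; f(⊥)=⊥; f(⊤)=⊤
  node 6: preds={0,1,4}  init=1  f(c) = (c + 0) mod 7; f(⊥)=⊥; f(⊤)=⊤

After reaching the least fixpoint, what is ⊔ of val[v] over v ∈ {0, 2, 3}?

⊤

Iteration log — 9 steps:
  step 1. node 0  ⊔preds=⊤  new=⊤  old=⊥  +wl: 
  step 2. node 1  ⊔preds=⊥  new=0  stable
  step 3. node 2  ⊔preds=⊤  new=⊤  old=⊥  +wl: 
  step 4. node 3  ⊔preds=2  new=⊤  old=0  +wl: 
  step 5. node 4  ⊔preds=⊥  new=2  stable
  step 6. node 5  ⊔preds=⊤  new=⊤  old=3  +wl: 0,2
  step 7. node 6  ⊔preds=⊤  new=⊤  old=1  +wl: 
  step 8. node 0  ⊔preds=⊤  new=⊤  stable
  step 9. node 2  ⊔preds=⊤  new=⊤  stable

Least fixpoint reached:
  node 0: ⊤
  node 1: 0
  node 2: ⊤
  node 3: ⊤
  node 4: 2
  node 5: ⊤
  node 6: ⊤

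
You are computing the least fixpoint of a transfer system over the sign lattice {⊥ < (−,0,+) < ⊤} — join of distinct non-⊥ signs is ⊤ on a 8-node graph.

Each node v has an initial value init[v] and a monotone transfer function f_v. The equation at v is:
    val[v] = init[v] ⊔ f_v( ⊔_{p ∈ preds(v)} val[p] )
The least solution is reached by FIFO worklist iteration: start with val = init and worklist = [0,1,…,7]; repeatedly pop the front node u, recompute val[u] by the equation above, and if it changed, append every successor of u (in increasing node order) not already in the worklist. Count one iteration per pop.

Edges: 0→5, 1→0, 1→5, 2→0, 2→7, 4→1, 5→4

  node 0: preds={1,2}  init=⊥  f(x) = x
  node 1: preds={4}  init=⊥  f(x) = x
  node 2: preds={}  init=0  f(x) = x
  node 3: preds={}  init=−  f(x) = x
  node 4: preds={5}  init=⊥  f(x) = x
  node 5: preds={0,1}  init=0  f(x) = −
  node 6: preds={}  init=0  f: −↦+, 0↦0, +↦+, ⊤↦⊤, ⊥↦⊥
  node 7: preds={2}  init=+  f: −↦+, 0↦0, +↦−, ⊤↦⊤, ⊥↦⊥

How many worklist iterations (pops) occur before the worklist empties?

15

Trace (15 dequeues):
  [1] u=0 | in 0 | out 0 | prev ⊥ | push {}
  [2] u=1 | in ⊥ | out ⊥ | ==
  [3] u=2 | in ⊥ | out 0 | ==
  [4] u=3 | in ⊥ | out − | ==
  [5] u=4 | in 0 | out 0 | prev ⊥ | push {1}
  [6] u=5 | in 0 | out ⊤ | prev 0 | push {4}
  [7] u=6 | in ⊥ | out 0 | ==
  [8] u=7 | in 0 | out ⊤ | prev + | push {}
  [9] u=1 | in 0 | out 0 | prev ⊥ | push {0,5}
  [10] u=4 | in ⊤ | out ⊤ | prev 0 | push {1}
  [11] u=0 | in 0 | out 0 | ==
  [12] u=5 | in 0 | out ⊤ | ==
  [13] u=1 | in ⊤ | out ⊤ | prev 0 | push {0,5}
  [14] u=0 | in ⊤ | out ⊤ | prev 0 | push {}
  [15] u=5 | in ⊤ | out ⊤ | ==

Converged values:
  [0] ⊤
  [1] ⊤
  [2] 0
  [3] −
  [4] ⊤
  [5] ⊤
  [6] 0
  [7] ⊤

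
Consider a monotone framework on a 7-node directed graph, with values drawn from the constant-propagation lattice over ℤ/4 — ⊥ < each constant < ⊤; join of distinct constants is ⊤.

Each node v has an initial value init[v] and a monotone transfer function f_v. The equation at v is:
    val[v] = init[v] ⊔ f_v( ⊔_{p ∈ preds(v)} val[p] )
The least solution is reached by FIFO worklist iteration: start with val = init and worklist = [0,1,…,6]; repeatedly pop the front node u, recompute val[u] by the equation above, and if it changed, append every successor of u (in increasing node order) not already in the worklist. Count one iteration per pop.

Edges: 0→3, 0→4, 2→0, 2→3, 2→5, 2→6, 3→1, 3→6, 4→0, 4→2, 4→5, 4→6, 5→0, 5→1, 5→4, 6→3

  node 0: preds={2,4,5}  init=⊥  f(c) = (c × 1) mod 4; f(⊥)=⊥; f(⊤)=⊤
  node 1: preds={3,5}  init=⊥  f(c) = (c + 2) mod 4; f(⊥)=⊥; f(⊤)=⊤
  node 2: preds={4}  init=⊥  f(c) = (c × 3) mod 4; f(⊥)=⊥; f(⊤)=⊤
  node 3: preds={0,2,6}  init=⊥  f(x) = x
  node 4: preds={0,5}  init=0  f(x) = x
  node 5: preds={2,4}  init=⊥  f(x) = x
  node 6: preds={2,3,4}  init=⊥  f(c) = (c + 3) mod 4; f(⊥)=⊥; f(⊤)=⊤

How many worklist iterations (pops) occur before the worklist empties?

Worklist (14 pops):
  #1 pop 0: in=0 → 0 (was ⊥); enqueue []
  #2 pop 1: in=⊥ → ⊥ (no change)
  #3 pop 2: in=0 → 0 (was ⊥); enqueue [0]
  #4 pop 3: in=0 → 0 (was ⊥); enqueue [1]
  #5 pop 4: in=0 → 0 (no change)
  #6 pop 5: in=0 → 0 (was ⊥); enqueue [4]
  #7 pop 6: in=0 → 3 (was ⊥); enqueue [3]
  #8 pop 0: in=0 → 0 (no change)
  #9 pop 1: in=0 → 2 (was ⊥); enqueue []
  #10 pop 4: in=0 → 0 (no change)
  #11 pop 3: in=⊤ → ⊤ (was 0); enqueue [1,6]
  #12 pop 1: in=⊤ → ⊤ (was 2); enqueue []
  #13 pop 6: in=⊤ → ⊤ (was 3); enqueue [3]
  #14 pop 3: in=⊤ → ⊤ (no change)

Fixpoint:
  val[0] = 0
  val[1] = ⊤
  val[2] = 0
  val[3] = ⊤
  val[4] = 0
  val[5] = 0
  val[6] = ⊤

14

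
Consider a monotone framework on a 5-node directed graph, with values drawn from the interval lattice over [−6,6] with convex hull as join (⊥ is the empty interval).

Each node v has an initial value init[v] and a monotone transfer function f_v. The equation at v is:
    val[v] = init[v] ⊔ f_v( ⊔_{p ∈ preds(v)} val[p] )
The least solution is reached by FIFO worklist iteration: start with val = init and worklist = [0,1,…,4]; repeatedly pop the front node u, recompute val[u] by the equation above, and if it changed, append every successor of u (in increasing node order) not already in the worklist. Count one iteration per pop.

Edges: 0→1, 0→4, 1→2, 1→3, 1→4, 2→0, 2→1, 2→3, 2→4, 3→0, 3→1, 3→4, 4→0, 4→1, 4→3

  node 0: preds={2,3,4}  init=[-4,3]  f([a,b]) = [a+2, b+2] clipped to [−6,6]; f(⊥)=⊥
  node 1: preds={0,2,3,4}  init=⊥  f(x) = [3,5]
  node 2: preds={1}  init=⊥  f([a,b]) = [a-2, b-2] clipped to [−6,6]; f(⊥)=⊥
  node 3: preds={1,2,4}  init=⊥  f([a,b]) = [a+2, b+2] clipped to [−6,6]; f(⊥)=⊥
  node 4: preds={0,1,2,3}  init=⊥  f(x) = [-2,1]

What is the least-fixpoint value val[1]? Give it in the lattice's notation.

[3,5]

Worklist (11 pops):
  #1 pop 0: in=⊥ → [-4,3] (no change)
  #2 pop 1: in=[-4,3] → [3,5] (was ⊥); enqueue []
  #3 pop 2: in=[3,5] → [1,3] (was ⊥); enqueue [0,1]
  #4 pop 3: in=[1,5] → [3,6] (was ⊥); enqueue []
  #5 pop 4: in=[-4,6] → [-2,1] (was ⊥); enqueue [3]
  #6 pop 0: in=[-2,6] → [-4,6] (was [-4,3]); enqueue [4]
  #7 pop 1: in=[-4,6] → [3,5] (no change)
  #8 pop 3: in=[-2,5] → [0,6] (was [3,6]); enqueue [0,1]
  #9 pop 4: in=[-4,6] → [-2,1] (no change)
  #10 pop 0: in=[-2,6] → [-4,6] (no change)
  #11 pop 1: in=[-4,6] → [3,5] (no change)

Fixpoint:
  val[0] = [-4,6]
  val[1] = [3,5]
  val[2] = [1,3]
  val[3] = [0,6]
  val[4] = [-2,1]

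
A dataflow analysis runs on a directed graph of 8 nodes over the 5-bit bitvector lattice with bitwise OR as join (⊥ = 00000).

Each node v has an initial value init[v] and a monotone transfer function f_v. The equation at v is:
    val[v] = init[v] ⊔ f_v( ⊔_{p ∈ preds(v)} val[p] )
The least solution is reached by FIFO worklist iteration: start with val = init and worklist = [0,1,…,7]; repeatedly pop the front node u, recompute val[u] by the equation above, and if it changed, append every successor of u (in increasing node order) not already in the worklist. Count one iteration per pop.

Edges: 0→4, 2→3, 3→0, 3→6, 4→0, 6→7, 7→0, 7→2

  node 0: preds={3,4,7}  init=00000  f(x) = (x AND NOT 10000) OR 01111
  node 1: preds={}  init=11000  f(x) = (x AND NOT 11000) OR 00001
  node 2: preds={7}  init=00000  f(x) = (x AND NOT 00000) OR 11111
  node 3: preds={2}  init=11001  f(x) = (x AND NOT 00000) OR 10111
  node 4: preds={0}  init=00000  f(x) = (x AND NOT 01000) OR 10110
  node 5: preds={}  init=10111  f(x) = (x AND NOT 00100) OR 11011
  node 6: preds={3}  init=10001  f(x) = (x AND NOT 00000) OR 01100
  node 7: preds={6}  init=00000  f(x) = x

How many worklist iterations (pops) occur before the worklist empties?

Trace (10 dequeues):
  [1] u=0 | in 11001 | out 01111 | prev 00000 | push {}
  [2] u=1 | in 00000 | out 11001 | prev 11000 | push {}
  [3] u=2 | in 00000 | out 11111 | prev 00000 | push {}
  [4] u=3 | in 11111 | out 11111 | prev 11001 | push {0}
  [5] u=4 | in 01111 | out 10111 | prev 00000 | push {}
  [6] u=5 | in 00000 | out 11111 | prev 10111 | push {}
  [7] u=6 | in 11111 | out 11111 | prev 10001 | push {}
  [8] u=7 | in 11111 | out 11111 | prev 00000 | push {2}
  [9] u=0 | in 11111 | out 01111 | ==
  [10] u=2 | in 11111 | out 11111 | ==

Converged values:
  [0] 01111
  [1] 11001
  [2] 11111
  [3] 11111
  [4] 10111
  [5] 11111
  [6] 11111
  [7] 11111

10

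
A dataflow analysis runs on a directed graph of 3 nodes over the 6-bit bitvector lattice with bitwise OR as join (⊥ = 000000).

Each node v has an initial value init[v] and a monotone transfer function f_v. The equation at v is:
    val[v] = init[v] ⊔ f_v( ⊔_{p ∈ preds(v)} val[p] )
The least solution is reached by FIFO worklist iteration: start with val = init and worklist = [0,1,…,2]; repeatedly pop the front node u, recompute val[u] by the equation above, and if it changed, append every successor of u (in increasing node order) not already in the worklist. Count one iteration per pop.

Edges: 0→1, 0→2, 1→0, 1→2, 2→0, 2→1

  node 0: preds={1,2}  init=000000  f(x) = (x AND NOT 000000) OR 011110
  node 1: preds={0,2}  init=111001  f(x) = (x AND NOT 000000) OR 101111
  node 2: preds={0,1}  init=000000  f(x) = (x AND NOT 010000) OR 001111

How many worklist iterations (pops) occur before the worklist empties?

Worklist (5 pops):
  #1 pop 0: in=111001 → 111111 (was 000000); enqueue []
  #2 pop 1: in=111111 → 111111 (was 111001); enqueue [0]
  #3 pop 2: in=111111 → 101111 (was 000000); enqueue [1]
  #4 pop 0: in=111111 → 111111 (no change)
  #5 pop 1: in=111111 → 111111 (no change)

Fixpoint:
  val[0] = 111111
  val[1] = 111111
  val[2] = 101111

5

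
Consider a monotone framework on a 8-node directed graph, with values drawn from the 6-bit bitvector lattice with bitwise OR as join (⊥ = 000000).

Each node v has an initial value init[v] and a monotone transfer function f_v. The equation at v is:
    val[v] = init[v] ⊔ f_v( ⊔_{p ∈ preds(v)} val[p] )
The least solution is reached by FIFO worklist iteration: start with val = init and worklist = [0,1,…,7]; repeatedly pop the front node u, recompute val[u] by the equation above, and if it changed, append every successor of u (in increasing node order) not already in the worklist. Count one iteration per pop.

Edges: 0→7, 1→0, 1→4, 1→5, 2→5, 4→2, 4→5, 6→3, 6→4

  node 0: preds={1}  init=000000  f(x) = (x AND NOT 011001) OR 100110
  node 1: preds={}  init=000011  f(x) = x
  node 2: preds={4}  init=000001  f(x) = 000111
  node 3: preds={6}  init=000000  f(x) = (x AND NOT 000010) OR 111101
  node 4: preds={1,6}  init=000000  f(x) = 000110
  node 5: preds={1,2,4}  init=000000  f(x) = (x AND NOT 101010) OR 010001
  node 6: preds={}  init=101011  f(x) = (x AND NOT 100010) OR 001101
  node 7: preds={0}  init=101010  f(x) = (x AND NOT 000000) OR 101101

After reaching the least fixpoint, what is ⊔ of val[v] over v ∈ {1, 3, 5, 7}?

111111

Worklist (11 pops):
  #1 pop 0: in=000011 → 100110 (was 000000); enqueue []
  #2 pop 1: in=000000 → 000011 (no change)
  #3 pop 2: in=000000 → 000111 (was 000001); enqueue []
  #4 pop 3: in=101011 → 111101 (was 000000); enqueue []
  #5 pop 4: in=101011 → 000110 (was 000000); enqueue [2]
  #6 pop 5: in=000111 → 010101 (was 000000); enqueue []
  #7 pop 6: in=000000 → 101111 (was 101011); enqueue [3,4]
  #8 pop 7: in=100110 → 101111 (was 101010); enqueue []
  #9 pop 2: in=000110 → 000111 (no change)
  #10 pop 3: in=101111 → 111101 (no change)
  #11 pop 4: in=101111 → 000110 (no change)

Fixpoint:
  val[0] = 100110
  val[1] = 000011
  val[2] = 000111
  val[3] = 111101
  val[4] = 000110
  val[5] = 010101
  val[6] = 101111
  val[7] = 101111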